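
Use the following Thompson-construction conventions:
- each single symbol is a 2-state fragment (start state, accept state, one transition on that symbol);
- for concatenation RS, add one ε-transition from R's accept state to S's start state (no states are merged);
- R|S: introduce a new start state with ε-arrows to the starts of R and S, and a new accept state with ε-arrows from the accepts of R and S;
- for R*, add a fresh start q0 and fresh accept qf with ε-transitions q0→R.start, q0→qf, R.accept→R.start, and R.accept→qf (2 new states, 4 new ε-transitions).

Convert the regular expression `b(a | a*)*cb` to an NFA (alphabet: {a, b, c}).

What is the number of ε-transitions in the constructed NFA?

Bottom-up over the parse tree:
Each of the 5 symbol leaves contributes 0 ε-transitions.
  a* — 4 ε-transitions
  a | a* — 8 ε-transitions
  (a | a*)* — 12 ε-transitions
  b(a | a*)*cb — 15 ε-transitions

15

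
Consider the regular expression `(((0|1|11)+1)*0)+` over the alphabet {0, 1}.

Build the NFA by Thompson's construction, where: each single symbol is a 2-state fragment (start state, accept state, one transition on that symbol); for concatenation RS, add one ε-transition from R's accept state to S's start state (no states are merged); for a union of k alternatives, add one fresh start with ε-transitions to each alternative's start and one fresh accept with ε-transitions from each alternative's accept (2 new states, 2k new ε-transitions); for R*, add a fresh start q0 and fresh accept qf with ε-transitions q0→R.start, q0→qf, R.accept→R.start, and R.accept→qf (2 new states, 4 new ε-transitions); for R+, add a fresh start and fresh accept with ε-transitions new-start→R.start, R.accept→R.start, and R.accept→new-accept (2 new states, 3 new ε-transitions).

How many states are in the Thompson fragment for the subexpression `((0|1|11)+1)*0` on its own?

18

Fragment for `((0|1|11)+1)*0`:
Each of the 6 symbol leaves contributes a 2-state fragment.
  11 : 4 states
  0|1|11 : 10 states
  (0|1|11)+ : 12 states
  (0|1|11)+1 : 14 states
  ((0|1|11)+1)* : 16 states
  ((0|1|11)+1)*0 : 18 states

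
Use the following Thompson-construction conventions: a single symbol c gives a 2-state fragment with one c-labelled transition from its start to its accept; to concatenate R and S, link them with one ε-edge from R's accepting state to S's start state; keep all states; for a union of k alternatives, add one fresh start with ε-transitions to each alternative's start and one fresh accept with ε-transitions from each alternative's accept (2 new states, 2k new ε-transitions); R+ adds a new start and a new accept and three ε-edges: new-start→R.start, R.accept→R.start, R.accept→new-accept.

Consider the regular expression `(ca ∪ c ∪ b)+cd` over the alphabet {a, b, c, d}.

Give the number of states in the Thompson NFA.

Recursing over subexpressions:
Each of the 6 symbol leaves contributes a 2-state fragment.
  ca : 4 states
  ca ∪ c ∪ b : 10 states
  (ca ∪ c ∪ b)+ : 12 states
  (ca ∪ c ∪ b)+cd : 16 states

16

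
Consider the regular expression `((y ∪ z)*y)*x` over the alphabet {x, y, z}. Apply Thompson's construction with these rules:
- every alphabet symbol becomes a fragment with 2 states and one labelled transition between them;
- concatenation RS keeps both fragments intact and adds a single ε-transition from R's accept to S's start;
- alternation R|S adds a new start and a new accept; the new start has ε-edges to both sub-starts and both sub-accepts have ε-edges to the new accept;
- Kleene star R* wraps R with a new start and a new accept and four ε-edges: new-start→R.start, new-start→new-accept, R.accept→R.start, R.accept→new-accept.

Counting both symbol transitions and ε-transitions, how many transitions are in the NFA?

18

Per subexpression:
Each of the 4 symbol leaves contributes 1 transition (1 symbol, 0 ε).
  y ∪ z — 6 transitions (2 symbol, 4 ε)
  (y ∪ z)* — 10 transitions (2 symbol, 8 ε)
  (y ∪ z)*y — 12 transitions (3 symbol, 9 ε)
  ((y ∪ z)*y)* — 16 transitions (3 symbol, 13 ε)
  ((y ∪ z)*y)*x — 18 transitions (4 symbol, 14 ε)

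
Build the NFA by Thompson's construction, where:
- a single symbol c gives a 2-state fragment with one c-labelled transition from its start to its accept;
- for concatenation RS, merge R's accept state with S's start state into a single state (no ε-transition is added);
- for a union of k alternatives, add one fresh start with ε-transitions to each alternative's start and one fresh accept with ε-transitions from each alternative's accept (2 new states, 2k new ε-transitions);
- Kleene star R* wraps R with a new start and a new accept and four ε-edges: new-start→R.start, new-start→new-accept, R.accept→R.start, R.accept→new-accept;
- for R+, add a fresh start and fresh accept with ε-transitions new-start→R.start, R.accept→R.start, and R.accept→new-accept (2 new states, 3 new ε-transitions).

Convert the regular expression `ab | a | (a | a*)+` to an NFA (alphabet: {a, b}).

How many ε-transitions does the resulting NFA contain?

Bottom-up over the parse tree:
Each of the 5 symbol leaves contributes 0 ε-transitions.
  ab = 0 ε-transitions
  a* = 4 ε-transitions
  a | a* = 8 ε-transitions
  (a | a*)+ = 11 ε-transitions
  ab | a | (a | a*)+ = 17 ε-transitions

17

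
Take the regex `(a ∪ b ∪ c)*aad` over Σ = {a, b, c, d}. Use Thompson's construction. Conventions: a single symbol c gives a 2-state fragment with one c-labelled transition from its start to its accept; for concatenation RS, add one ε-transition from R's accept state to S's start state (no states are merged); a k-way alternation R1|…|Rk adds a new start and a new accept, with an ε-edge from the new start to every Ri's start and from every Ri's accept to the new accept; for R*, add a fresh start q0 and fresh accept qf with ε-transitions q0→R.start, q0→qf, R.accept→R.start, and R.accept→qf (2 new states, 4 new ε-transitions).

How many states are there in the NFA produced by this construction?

16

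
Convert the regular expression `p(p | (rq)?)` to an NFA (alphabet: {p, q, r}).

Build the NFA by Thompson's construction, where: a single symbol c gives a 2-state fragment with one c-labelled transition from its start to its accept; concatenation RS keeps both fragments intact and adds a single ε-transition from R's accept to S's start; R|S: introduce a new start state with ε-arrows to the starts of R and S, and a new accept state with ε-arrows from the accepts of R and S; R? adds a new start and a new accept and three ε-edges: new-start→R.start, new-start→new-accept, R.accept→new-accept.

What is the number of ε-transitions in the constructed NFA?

By structural recursion:
Each of the 4 symbol leaves contributes 0 ε-transitions.
  rq → 1 ε-transition
  (rq)? → 4 ε-transitions
  p | (rq)? → 8 ε-transitions
  p(p | (rq)?) → 9 ε-transitions

9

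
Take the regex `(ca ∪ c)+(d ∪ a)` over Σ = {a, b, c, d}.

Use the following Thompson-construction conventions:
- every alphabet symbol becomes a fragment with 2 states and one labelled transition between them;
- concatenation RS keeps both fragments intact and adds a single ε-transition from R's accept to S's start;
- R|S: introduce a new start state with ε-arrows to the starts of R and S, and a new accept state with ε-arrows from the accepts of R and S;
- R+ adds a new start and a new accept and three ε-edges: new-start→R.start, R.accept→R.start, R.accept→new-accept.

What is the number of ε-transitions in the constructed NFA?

Per subexpression:
Each of the 5 symbol leaves contributes 0 ε-transitions.
  ca → 1 ε-transition
  ca ∪ c → 5 ε-transitions
  (ca ∪ c)+ → 8 ε-transitions
  d ∪ a → 4 ε-transitions
  (ca ∪ c)+(d ∪ a) → 13 ε-transitions

13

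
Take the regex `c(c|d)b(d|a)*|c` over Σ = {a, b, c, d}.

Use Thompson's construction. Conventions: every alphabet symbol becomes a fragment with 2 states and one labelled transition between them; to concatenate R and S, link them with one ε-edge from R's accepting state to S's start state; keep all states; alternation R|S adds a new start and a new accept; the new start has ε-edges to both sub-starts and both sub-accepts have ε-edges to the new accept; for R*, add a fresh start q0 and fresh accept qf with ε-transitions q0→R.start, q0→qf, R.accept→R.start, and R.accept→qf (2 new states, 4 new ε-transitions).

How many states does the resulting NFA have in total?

Bottom-up over the parse tree:
Each of the 7 symbol leaves contributes a 2-state fragment.
  c|d → 6 states
  d|a → 6 states
  (d|a)* → 8 states
  c(c|d)b(d|a)* → 18 states
  c(c|d)b(d|a)*|c → 22 states

22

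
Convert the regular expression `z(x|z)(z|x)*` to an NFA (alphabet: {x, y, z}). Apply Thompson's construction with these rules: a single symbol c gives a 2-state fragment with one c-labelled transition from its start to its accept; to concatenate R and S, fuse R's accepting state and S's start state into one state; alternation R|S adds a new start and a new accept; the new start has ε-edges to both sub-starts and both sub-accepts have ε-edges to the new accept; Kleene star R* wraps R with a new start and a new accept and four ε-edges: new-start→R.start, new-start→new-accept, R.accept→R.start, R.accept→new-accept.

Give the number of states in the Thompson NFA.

14

Recursing over subexpressions:
Each of the 5 symbol leaves contributes a 2-state fragment.
  x|z — 6 states
  z|x — 6 states
  (z|x)* — 8 states
  z(x|z)(z|x)* — 14 states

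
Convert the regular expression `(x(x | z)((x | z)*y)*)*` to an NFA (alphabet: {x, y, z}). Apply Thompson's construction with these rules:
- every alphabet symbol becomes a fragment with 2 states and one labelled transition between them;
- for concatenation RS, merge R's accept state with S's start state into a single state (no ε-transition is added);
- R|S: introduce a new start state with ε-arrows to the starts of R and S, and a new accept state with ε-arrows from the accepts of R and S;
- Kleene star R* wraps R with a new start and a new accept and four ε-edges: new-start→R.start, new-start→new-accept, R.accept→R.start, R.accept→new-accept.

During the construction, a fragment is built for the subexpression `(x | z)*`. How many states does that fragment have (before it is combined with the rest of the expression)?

8

Fragment for `(x | z)*`:
Each of the 2 symbol leaves contributes a 2-state fragment.
  x | z = 6 states
  (x | z)* = 8 states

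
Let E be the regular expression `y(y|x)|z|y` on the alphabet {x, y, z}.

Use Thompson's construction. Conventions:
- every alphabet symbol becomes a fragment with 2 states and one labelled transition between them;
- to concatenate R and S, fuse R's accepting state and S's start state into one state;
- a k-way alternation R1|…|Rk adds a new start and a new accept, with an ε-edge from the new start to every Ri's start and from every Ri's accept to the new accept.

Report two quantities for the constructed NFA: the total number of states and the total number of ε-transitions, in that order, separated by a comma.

13, 10

Per subexpression:
Each of the 5 symbol leaves contributes 2 states and 0 ε-transitions.
  y|x → 6 states, 4 ε-transitions
  y(y|x) → 7 states, 4 ε-transitions
  y(y|x)|z|y → 13 states, 10 ε-transitions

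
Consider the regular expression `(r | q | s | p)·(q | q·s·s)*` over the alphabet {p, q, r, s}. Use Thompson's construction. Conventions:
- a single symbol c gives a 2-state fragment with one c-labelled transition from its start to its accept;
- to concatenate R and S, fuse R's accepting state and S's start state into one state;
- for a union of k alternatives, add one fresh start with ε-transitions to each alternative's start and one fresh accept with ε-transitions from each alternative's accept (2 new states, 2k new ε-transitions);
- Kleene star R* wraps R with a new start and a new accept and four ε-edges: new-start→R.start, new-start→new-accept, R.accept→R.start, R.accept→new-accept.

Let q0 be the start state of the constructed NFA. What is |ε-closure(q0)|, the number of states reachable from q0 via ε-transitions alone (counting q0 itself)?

5

Work bottom-up. For each fragment F, track |ε-closure(F.start)| and whether F's accept lies in that closure (i.e. whether F accepts ε). A single-symbol fragment has closure size 1 and does not accept ε.
  r | q | s | p — new start ε-reaches every alternative's start; none of them accept ε, so the new accept is not reached: C = 1 + 1 + 1 + 1 + 1 = 5
  q·s·s — same as the first factor's closure: C = 1
  q | q·s·s — C = 1 + 1 + 1 = 3 (the new accept is not ε-reachable since no branch accepts ε)
  (q | q·s·s)* — C = 1 (new start) + 3 (body) + 1 (new accept) = 5
  (r | q | s | p)·(q | q·s·s)* — same as the first factor's closure: C = 5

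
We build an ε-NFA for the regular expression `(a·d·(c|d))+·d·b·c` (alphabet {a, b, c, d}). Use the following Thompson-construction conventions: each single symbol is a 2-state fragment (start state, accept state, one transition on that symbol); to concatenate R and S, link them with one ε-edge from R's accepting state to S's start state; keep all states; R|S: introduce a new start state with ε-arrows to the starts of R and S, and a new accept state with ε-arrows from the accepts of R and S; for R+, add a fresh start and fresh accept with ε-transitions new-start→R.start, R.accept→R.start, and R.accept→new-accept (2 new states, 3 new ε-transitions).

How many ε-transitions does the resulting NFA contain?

12

Per subexpression:
Each of the 7 symbol leaves contributes 0 ε-transitions.
  c|d = 4 ε-transitions
  a·d·(c|d) = 6 ε-transitions
  (a·d·(c|d))+ = 9 ε-transitions
  (a·d·(c|d))+·d·b·c = 12 ε-transitions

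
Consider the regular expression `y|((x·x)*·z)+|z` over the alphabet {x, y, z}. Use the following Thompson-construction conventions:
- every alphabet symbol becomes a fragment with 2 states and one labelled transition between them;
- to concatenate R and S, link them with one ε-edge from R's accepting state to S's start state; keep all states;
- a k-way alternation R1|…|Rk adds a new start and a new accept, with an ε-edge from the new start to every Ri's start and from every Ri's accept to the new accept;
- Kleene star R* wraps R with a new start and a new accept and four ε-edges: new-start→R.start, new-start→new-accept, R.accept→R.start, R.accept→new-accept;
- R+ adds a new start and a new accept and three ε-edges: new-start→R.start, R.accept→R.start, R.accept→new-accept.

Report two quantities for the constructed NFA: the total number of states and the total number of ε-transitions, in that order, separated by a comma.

Bottom-up over the parse tree:
Each of the 5 symbol leaves contributes 2 states and 0 ε-transitions.
  x·x : 4 states, 1 ε-transition
  (x·x)* : 6 states, 5 ε-transitions
  (x·x)*·z : 8 states, 6 ε-transitions
  ((x·x)*·z)+ : 10 states, 9 ε-transitions
  y|((x·x)*·z)+|z : 16 states, 15 ε-transitions

16, 15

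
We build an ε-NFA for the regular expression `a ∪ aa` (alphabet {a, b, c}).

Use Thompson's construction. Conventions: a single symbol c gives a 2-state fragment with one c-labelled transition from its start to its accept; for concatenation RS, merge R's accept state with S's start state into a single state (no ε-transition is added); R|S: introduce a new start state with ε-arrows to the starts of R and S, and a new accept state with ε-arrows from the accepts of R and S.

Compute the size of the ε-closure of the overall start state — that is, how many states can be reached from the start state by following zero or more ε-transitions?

3

Let C(F) = |ε-closure(F.start)| within fragment F, and note whether F accepts ε. Symbol fragments have C = 1 and do not accept ε. Then:
  aa : same as the first factor's closure: C = 1
  a ∪ aa : new start ε-reaches every alternative's start; none of them accept ε, so the new accept is not reached: C = 1 + 1 + 1 = 3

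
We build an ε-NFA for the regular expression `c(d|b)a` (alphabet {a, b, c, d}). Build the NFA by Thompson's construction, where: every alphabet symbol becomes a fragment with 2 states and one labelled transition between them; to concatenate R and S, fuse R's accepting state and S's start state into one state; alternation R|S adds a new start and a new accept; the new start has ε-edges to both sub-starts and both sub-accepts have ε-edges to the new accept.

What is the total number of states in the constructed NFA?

8

Per subexpression:
Each of the 4 symbol leaves contributes a 2-state fragment.
  d|b → 6 states
  c(d|b)a → 8 states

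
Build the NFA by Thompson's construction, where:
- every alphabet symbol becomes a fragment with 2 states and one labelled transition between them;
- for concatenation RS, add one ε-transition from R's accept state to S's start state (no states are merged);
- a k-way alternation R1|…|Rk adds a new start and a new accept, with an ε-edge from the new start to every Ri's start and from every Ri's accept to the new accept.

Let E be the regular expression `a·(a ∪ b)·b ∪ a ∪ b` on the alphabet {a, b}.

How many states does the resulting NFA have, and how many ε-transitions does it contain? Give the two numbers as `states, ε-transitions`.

16, 12

Building bottom-up:
Each of the 6 symbol leaves contributes 2 states and 0 ε-transitions.
  a ∪ b : 6 states, 4 ε-transitions
  a·(a ∪ b)·b : 10 states, 6 ε-transitions
  a·(a ∪ b)·b ∪ a ∪ b : 16 states, 12 ε-transitions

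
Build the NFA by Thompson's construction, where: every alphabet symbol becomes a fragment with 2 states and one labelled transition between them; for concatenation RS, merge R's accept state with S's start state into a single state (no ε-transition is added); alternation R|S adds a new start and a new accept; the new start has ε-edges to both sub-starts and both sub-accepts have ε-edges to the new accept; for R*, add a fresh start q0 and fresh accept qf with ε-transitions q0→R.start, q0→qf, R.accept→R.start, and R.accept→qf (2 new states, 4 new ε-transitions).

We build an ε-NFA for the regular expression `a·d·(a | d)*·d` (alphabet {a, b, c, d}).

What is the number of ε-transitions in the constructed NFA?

8

Building bottom-up:
Each of the 5 symbol leaves contributes 0 ε-transitions.
  a | d → 4 ε-transitions
  (a | d)* → 8 ε-transitions
  a·d·(a | d)*·d → 8 ε-transitions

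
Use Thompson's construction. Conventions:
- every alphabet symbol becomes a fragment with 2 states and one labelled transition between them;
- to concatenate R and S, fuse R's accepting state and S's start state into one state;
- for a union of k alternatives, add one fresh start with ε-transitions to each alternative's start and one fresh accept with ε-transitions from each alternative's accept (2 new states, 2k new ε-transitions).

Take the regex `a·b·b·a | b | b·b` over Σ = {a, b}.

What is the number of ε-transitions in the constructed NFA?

Bottom-up over the parse tree:
Each of the 7 symbol leaves contributes 0 ε-transitions.
  a·b·b·a : 0 ε-transitions
  b·b : 0 ε-transitions
  a·b·b·a | b | b·b : 6 ε-transitions

6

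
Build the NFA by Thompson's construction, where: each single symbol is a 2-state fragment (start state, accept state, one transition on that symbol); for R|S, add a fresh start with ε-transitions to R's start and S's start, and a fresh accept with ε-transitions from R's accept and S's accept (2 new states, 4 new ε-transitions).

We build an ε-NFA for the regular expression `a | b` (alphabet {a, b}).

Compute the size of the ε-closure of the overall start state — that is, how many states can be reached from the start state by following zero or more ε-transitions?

Work bottom-up. For each fragment F, track |ε-closure(F.start)| and whether F's accept lies in that closure (i.e. whether F accepts ε). A single-symbol fragment has closure size 1 and does not accept ε.
  a | b → |closure| = 1 + 1 + 1 = 3 (the new accept is not ε-reachable since no branch accepts ε)

3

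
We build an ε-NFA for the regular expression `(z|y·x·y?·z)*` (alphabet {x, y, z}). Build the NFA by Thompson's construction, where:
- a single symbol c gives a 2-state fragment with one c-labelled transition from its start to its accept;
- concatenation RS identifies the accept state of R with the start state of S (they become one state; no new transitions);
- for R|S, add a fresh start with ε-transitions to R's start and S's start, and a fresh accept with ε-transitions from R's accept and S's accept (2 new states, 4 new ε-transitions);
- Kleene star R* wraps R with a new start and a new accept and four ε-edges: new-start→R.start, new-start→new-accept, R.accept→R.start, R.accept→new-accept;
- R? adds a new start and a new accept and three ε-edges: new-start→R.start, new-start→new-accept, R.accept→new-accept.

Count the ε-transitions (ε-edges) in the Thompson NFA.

11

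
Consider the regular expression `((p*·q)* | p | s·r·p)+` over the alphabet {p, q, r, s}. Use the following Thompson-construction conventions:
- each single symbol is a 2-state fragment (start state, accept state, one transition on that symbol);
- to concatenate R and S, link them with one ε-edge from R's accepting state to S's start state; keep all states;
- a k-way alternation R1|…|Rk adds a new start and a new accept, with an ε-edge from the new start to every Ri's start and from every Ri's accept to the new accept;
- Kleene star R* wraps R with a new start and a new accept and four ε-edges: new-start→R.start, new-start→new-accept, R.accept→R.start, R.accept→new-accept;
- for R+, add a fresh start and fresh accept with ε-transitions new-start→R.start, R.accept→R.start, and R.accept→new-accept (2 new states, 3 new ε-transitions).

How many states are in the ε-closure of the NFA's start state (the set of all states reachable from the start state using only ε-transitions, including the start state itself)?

12

Let C(F) = |ε-closure(F.start)| within fragment F, and note whether F accepts ε. Symbol fragments have C = 1 and do not accept ε. Then:
  p* → new start has ε-edges to the inner start and to the new accept, so |closure| = 2 + 1 = 3
  p*·q → the left operand accepts ε, so the closure extends into the next operand (via the concat ε-link); |closure| = 3 + 1 = 4
  (p*·q)* → |closure| = 1 (new start) + 4 (body) + 1 (new accept) = 6
  s·r·p → |closure| equals the left operand's closure size = 1 (its accept is not ε-reachable, so the closure stops there)
  (p*·q)* | p | s·r·p → new start ε-reaches every alternative's start; at least one alternative accepts ε, so the union's new accept is reached too: |closure| = 1 + 6 + 1 + 1 + 1 = 10
  ((p*·q)* | p | s·r·p)+ → new start ε-reaches the body's start; the body's accept is ε-reachable, so the new accept is too: |closure| = 1 + 10 + 1 = 12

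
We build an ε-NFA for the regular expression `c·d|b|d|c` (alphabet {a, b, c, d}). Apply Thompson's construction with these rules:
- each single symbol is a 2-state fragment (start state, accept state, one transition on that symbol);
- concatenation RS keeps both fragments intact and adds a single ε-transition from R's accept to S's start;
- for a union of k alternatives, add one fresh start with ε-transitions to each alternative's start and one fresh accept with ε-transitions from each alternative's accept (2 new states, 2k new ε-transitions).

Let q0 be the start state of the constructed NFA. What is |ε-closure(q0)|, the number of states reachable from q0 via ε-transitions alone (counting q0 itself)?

5

Work bottom-up. For each fragment F, track |ε-closure(F.start)| and whether F's accept lies in that closure (i.e. whether F accepts ε). A single-symbol fragment has closure size 1 and does not accept ε.
  c·d → same as the first factor's closure: |closure| = 1
  c·d|b|d|c → new start ε-reaches every alternative's start; none of them accept ε, so the new accept is not reached: |closure| = 1 + 1 + 1 + 1 + 1 = 5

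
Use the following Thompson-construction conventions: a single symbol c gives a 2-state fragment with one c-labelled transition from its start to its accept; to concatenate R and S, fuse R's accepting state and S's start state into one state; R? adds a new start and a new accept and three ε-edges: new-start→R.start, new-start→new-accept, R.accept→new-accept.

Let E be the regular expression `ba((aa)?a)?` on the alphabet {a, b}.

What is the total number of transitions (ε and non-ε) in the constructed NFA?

11

Building bottom-up:
Each of the 5 symbol leaves contributes 1 transition (1 symbol, 0 ε).
  aa : 2 transitions (2 symbol, 0 ε)
  (aa)? : 5 transitions (2 symbol, 3 ε)
  (aa)?a : 6 transitions (3 symbol, 3 ε)
  ((aa)?a)? : 9 transitions (3 symbol, 6 ε)
  ba((aa)?a)? : 11 transitions (5 symbol, 6 ε)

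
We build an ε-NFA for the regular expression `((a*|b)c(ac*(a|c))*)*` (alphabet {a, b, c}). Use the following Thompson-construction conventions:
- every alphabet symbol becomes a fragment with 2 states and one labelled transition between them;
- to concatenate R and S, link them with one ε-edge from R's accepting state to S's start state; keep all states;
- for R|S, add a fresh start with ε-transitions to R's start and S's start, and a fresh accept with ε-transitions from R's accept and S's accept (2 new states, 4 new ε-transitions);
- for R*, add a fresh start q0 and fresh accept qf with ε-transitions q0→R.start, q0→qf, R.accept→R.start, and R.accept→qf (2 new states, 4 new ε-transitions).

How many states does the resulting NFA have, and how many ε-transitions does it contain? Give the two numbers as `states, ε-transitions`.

26, 28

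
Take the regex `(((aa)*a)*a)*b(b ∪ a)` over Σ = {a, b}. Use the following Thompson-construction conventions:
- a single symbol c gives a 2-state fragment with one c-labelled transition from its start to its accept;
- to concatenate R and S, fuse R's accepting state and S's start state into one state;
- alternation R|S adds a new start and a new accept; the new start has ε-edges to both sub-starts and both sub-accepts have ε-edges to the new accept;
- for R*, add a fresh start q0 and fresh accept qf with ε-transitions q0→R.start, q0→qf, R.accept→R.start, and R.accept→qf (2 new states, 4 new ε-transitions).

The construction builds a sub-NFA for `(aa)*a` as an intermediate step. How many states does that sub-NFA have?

6

Fragment for `(aa)*a`:
Each of the 3 symbol leaves contributes a 2-state fragment.
  aa = 3 states
  (aa)* = 5 states
  (aa)*a = 6 states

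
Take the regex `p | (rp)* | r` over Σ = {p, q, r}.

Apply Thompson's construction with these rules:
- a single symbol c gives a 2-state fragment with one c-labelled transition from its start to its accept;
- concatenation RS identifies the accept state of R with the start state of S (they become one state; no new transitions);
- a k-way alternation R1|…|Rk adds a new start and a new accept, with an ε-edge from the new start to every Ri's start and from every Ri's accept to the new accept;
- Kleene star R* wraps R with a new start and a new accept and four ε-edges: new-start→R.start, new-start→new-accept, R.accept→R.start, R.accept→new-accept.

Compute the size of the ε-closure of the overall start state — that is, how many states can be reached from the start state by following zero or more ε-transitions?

7

Compute the ε-closure size of each fragment's start state recursively; a symbol fragment's start has no outgoing ε-edge, so its closure is just itself (size 1).
  rp : |closure| equals the left operand's closure size = 1 (its accept is not ε-reachable, so the closure stops there)
  (rp)* : |closure| = 1 (new start) + 1 (body) + 1 (new accept) = 3
  p | (rp)* | r : new start ε-reaches every alternative's start; at least one alternative accepts ε, so the union's new accept is reached too: |closure| = 1 + 1 + 3 + 1 + 1 = 7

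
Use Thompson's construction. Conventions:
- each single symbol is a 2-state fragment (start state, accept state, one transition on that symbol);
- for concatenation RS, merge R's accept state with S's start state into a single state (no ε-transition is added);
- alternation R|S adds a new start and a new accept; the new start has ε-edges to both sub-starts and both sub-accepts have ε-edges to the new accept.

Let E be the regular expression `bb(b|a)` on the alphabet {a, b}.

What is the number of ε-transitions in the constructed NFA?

By structural recursion:
Each of the 4 symbol leaves contributes 0 ε-transitions.
  b|a → 4 ε-transitions
  bb(b|a) → 4 ε-transitions

4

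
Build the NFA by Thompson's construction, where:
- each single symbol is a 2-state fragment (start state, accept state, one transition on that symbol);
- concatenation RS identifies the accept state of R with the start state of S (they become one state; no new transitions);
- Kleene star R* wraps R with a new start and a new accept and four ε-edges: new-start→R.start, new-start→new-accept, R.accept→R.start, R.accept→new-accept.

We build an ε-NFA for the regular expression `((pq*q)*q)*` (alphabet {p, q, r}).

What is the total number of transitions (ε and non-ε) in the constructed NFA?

Building bottom-up:
Each of the 4 symbol leaves contributes 1 transition (1 symbol, 0 ε).
  q* — 5 transitions (1 symbol, 4 ε)
  pq*q — 7 transitions (3 symbol, 4 ε)
  (pq*q)* — 11 transitions (3 symbol, 8 ε)
  (pq*q)*q — 12 transitions (4 symbol, 8 ε)
  ((pq*q)*q)* — 16 transitions (4 symbol, 12 ε)

16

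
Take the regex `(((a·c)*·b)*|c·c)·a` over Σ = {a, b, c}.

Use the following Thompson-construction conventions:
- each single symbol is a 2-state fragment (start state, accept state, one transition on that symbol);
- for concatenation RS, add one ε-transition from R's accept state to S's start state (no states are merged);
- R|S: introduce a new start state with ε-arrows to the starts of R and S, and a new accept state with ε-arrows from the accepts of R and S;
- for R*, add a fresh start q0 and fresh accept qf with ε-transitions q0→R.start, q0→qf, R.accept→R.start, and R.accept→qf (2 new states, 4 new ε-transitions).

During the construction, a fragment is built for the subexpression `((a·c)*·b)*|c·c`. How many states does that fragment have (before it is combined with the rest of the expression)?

16

Fragment for `((a·c)*·b)*|c·c`:
Each of the 5 symbol leaves contributes a 2-state fragment.
  a·c → 4 states
  (a·c)* → 6 states
  (a·c)*·b → 8 states
  ((a·c)*·b)* → 10 states
  c·c → 4 states
  ((a·c)*·b)*|c·c → 16 states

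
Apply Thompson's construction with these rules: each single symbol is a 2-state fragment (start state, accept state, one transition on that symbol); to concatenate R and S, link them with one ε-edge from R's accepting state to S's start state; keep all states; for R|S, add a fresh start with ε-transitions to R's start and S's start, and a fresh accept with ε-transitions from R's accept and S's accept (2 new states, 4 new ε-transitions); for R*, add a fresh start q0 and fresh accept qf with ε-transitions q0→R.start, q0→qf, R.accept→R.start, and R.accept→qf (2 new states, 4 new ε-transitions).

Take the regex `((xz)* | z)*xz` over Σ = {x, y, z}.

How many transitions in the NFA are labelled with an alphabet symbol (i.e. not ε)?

5

Building bottom-up:
Each of the 5 symbol leaves contributes exactly 1 symbol transition.
  xz : 2 symbol transitions
  (xz)* : 2 symbol transitions
  (xz)* | z : 3 symbol transitions
  ((xz)* | z)* : 3 symbol transitions
  ((xz)* | z)*xz : 5 symbol transitions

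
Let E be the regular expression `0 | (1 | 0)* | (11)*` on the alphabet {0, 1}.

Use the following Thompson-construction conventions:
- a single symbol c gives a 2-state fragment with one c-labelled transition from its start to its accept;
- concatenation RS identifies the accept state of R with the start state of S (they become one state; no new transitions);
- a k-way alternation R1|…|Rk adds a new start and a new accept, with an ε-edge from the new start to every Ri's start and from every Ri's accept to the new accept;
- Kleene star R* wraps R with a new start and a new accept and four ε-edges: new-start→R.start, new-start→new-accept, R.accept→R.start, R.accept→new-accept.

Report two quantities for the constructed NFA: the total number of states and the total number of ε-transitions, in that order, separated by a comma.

17, 18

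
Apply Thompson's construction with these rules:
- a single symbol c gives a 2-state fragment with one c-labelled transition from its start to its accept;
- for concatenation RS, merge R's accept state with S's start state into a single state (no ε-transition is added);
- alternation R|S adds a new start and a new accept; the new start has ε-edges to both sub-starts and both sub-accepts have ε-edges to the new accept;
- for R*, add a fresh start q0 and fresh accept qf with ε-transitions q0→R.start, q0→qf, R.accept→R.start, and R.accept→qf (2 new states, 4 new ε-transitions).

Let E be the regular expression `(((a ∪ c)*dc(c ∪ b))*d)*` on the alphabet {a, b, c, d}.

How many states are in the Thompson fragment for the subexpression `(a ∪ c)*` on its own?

8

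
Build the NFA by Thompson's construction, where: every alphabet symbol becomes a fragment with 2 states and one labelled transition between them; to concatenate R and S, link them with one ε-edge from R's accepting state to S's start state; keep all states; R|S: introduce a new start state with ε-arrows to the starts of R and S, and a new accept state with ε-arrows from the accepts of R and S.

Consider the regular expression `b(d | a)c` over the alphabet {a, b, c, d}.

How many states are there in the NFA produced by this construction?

10

Bottom-up over the parse tree:
Each of the 4 symbol leaves contributes a 2-state fragment.
  d | a — 6 states
  b(d | a)c — 10 states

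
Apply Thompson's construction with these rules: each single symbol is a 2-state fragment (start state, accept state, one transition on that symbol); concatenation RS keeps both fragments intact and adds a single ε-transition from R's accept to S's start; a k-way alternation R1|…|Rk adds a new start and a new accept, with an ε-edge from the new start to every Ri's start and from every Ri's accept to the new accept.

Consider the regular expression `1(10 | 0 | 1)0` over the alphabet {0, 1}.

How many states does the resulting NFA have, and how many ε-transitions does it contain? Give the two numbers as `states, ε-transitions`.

Recursing over subexpressions:
Each of the 6 symbol leaves contributes 2 states and 0 ε-transitions.
  10 : 4 states, 1 ε-transition
  10 | 0 | 1 : 10 states, 7 ε-transitions
  1(10 | 0 | 1)0 : 14 states, 9 ε-transitions

14, 9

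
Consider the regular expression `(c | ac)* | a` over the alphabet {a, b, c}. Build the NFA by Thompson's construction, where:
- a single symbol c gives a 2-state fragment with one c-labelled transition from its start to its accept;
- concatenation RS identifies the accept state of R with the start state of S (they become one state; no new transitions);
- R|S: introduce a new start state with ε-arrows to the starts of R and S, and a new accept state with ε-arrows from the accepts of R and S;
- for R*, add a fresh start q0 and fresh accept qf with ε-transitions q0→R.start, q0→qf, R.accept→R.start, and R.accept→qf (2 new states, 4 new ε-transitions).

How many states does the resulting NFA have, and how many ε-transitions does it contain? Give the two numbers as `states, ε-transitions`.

13, 12

Recursing over subexpressions:
Each of the 4 symbol leaves contributes 2 states and 0 ε-transitions.
  ac — 3 states, 0 ε-transitions
  c | ac — 7 states, 4 ε-transitions
  (c | ac)* — 9 states, 8 ε-transitions
  (c | ac)* | a — 13 states, 12 ε-transitions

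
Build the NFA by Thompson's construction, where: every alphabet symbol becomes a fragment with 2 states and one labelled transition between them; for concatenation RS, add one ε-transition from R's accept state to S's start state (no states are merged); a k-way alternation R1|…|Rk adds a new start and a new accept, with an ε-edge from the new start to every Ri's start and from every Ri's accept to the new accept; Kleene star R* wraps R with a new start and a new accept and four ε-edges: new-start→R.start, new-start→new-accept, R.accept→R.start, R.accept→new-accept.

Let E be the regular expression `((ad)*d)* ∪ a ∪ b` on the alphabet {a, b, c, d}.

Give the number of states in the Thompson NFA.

16

Building bottom-up:
Each of the 5 symbol leaves contributes a 2-state fragment.
  ad — 4 states
  (ad)* — 6 states
  (ad)*d — 8 states
  ((ad)*d)* — 10 states
  ((ad)*d)* ∪ a ∪ b — 16 states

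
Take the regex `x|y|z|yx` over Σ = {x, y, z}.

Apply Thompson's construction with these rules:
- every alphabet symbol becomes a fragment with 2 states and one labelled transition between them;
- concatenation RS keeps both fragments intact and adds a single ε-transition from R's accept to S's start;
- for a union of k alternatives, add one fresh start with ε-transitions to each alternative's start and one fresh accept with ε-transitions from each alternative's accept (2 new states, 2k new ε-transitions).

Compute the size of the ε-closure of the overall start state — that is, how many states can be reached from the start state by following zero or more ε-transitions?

5

Compute the ε-closure size of each fragment's start state recursively; a symbol fragment's start has no outgoing ε-edge, so its closure is just itself (size 1).
  yx → |closure| equals the left operand's closure size = 1 (its accept is not ε-reachable, so the closure stops there)
  x|y|z|yx → |closure| = 1 + 1 + 1 + 1 + 1 = 5 (the new accept is not ε-reachable since no branch accepts ε)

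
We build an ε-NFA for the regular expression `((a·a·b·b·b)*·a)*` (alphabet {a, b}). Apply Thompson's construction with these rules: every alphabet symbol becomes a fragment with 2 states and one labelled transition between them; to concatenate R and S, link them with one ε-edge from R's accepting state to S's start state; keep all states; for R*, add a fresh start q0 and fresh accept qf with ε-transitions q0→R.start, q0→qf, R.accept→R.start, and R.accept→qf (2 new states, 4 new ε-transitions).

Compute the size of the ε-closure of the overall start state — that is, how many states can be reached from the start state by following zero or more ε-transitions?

6

Work bottom-up. For each fragment F, track |ε-closure(F.start)| and whether F's accept lies in that closure (i.e. whether F accepts ε). A single-symbol fragment has closure size 1 and does not accept ε.
  a·a·b·b·b → C equals the left operand's closure size = 1 (its accept is not ε-reachable, so the closure stops there)
  (a·a·b·b·b)* → new start has ε-edges to the inner start and to the new accept, so C = 2 + 1 = 3
  (a·a·b·b·b)*·a → the left operand accepts ε, so the closure extends into the next operand (via the concat ε-link); C = 3 + 1 = 4
  ((a·a·b·b·b)*·a)* → new start has ε-edges to the inner start and to the new accept, so C = 2 + 4 = 6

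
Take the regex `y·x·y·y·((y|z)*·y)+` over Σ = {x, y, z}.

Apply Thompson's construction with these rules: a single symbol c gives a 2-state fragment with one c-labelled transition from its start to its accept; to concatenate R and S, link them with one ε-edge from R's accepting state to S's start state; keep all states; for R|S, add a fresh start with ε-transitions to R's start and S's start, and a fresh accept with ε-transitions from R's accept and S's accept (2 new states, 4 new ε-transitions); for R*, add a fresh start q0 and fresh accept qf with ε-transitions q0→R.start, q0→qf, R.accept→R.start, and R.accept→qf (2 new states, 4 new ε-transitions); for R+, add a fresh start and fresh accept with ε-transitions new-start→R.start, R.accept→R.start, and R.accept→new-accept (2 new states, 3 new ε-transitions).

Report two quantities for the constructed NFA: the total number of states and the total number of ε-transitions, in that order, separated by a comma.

20, 16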